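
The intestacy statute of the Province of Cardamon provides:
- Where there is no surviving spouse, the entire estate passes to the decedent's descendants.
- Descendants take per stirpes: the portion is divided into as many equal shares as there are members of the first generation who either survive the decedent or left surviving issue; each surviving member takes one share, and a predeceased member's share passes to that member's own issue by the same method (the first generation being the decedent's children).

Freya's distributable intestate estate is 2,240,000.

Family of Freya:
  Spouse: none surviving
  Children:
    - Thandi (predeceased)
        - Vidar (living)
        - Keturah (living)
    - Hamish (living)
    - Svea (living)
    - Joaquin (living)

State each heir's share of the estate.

The entire 2,240,000 passes to the descendants.
That amount (2,240,000) is divided into 4 shares of 560,000: Hamish, Svea, and Joaquin each take 560,000; Thandi's 560,000 share passes to Thandi's issue.
Thandi's share (560,000) is divided into 2 shares of 280,000: Vidar and Keturah each take 280,000.

Vidar: 280,000; Keturah: 280,000; Hamish: 560,000; Svea: 560,000; Joaquin: 560,000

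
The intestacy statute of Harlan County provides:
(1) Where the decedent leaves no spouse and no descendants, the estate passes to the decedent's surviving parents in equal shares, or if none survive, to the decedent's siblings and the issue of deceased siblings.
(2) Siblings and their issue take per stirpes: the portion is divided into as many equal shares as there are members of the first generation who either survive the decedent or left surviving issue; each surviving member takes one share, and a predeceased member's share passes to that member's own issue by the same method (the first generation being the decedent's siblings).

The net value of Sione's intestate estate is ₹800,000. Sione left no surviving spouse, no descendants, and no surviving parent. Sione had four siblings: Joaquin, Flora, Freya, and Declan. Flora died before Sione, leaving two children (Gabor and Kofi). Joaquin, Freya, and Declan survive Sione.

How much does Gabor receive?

Gabor receives ₹100,000.

The entire ₹800,000 passes to the siblings and their issue.
That amount (₹800,000) is divided into 4 shares of ₹200,000: Joaquin, Freya, and Declan each take ₹200,000; Flora's ₹200,000 share passes to Flora's issue.
Flora's share (₹200,000) is divided into 2 shares of ₹100,000: Gabor and Kofi each take ₹100,000.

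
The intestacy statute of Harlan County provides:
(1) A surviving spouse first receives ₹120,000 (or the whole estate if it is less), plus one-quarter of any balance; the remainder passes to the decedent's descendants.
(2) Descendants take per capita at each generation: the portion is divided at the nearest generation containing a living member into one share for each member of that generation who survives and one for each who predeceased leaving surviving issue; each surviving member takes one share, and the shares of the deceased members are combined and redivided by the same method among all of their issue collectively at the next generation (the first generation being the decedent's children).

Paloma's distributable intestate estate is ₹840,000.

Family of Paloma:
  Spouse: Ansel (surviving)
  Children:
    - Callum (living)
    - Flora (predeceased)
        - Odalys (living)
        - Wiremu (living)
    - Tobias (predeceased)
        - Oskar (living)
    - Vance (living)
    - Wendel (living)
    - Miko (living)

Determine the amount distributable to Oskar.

Ansel first takes ₹120,000, leaving a balance of ₹720,000. Ansel then takes one-quarter of the balance (₹180,000), for a total of ₹300,000. The remaining ₹540,000 passes to the descendants.
The descendants' portion (₹540,000) is divided at the children's generation into 6 shares of ₹90,000. Callum, Vance, Wendel, and Miko each take ₹90,000. The 2 shares of the deceased (Flora and Tobias) are combined into a pool of ₹180,000.
That pool (₹180,000) is divided at the grandchildren's generation equally among Odalys, Wiremu, and Oskar: ₹60,000 each.

Oskar receives ₹60,000.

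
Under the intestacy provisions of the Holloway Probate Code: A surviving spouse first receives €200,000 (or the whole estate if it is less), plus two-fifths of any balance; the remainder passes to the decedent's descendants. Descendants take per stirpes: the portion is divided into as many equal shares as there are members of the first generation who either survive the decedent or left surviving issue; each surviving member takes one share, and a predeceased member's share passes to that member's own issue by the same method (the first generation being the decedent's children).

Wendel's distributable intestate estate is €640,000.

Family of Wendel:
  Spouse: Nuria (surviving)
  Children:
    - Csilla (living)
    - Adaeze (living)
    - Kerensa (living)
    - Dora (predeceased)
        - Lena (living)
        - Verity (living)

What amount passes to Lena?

Lena receives €33,000.

Nuria first takes €200,000, leaving a balance of €440,000. Nuria then takes two-fifths of the balance (€176,000), for a total of €376,000. The remaining €264,000 passes to the descendants.
The descendants' portion (€264,000) is divided into 4 shares of €66,000: Csilla, Adaeze, and Kerensa each take €66,000; Dora's €66,000 share passes to Dora's issue.
Dora's share (€66,000) is divided into 2 shares of €33,000: Lena and Verity each take €33,000.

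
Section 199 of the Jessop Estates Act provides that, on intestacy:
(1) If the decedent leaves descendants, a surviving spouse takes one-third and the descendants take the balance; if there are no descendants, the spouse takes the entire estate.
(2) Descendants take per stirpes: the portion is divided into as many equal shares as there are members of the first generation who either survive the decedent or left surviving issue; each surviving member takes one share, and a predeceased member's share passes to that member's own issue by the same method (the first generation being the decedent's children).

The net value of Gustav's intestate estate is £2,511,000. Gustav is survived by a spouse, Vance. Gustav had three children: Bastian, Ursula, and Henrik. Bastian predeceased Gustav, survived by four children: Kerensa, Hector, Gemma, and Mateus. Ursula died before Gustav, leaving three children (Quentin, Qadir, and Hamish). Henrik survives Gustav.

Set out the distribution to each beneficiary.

Vance: £837,000; Kerensa: £139,500; Hector: £139,500; Gemma: £139,500; Mateus: £139,500; Quentin: £186,000; Qadir: £186,000; Hamish: £186,000; Henrik: £558,000

Vance takes one-third of £2,511,000 = £837,000. The remaining £1,674,000 passes to the descendants.
The descendants' portion (£1,674,000) is divided into 3 shares of £558,000: Henrik takes £558,000; Bastian's £558,000 share passes to Bastian's issue; Ursula's £558,000 share passes to Ursula's issue.
Bastian's share (£558,000) is divided into 4 shares of £139,500: Kerensa, Hector, Gemma, and Mateus each take £139,500.
Ursula's share (£558,000) is divided into 3 shares of £186,000: Quentin, Qadir, and Hamish each take £186,000.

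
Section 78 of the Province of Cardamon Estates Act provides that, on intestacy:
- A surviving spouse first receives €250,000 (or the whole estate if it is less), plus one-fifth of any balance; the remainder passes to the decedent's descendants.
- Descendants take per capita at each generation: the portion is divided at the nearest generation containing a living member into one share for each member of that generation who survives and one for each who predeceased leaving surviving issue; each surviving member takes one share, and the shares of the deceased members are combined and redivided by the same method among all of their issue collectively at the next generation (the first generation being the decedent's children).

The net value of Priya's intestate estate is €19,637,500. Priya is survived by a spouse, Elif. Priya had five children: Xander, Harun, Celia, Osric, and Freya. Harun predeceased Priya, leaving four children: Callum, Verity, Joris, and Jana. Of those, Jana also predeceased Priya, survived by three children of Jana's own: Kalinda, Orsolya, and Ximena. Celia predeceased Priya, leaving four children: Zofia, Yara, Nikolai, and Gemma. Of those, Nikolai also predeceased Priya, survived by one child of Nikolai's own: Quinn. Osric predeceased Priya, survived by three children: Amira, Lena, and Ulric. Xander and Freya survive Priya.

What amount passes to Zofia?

Elif first takes €250,000, leaving a balance of €19,387,500. Elif then takes one-fifth of the balance (€3,877,500), for a total of €4,127,500. The remaining €15,510,000 passes to the descendants.
The descendants' portion (€15,510,000) is divided at the children's generation into 5 shares of €3,102,000. Xander and Freya each take €3,102,000. The 3 shares of the deceased (Harun, Celia, and Osric) are combined into a pool of €9,306,000.
That pool (€9,306,000) is divided at the grandchildren's generation into 11 shares of €846,000. Callum, Verity, Joris, Zofia, Yara, Gemma, Amira, Lena, and Ulric each take €846,000. The 2 shares of the deceased (Jana and Nikolai) are combined into a pool of €1,692,000.
That pool (€1,692,000) is divided at the great-grandchildren's generation equally among Kalinda, Orsolya, Ximena, and Quinn: €423,000 each.

Zofia receives €846,000.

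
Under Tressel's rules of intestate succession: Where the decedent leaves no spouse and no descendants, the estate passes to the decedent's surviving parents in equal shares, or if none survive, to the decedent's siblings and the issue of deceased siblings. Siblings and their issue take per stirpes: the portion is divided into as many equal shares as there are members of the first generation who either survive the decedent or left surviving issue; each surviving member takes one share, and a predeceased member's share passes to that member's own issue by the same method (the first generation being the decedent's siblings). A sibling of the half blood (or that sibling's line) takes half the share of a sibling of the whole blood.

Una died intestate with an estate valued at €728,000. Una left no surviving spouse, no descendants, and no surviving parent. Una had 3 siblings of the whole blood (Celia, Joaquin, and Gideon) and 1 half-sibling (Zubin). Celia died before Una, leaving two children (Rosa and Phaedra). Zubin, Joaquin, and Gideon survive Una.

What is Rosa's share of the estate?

Rosa receives €104,000.

The entire €728,000 passes to the siblings and their issue.
Counting each half-blood sibling's line as half a unit, there are 7/2 units in €728,000, so one unit is €208,000. Whole-blood lines (Celia, Joaquin, and Gideon) take €208,000 each; half-blood lines (Zubin) take €104,000 each.
Celia's share (€208,000) is divided into 2 shares of €104,000: Rosa and Phaedra each take €104,000.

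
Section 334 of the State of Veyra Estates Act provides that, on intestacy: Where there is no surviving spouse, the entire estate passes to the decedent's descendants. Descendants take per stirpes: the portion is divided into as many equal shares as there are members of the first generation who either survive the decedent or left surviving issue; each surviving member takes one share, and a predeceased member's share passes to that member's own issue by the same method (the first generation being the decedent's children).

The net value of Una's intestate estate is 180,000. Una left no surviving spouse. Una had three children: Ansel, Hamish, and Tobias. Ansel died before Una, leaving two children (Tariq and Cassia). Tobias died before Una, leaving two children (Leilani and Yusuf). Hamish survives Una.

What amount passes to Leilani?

Leilani receives 30,000.

The entire 180,000 passes to the descendants.
That amount (180,000) is divided into 3 shares of 60,000: Hamish takes 60,000; Ansel's 60,000 share passes to Ansel's issue; Tobias's 60,000 share passes to Tobias's issue.
Ansel's share (60,000) is divided into 2 shares of 30,000: Tariq and Cassia each take 30,000.
Tobias's share (60,000) is divided into 2 shares of 30,000: Leilani and Yusuf each take 30,000.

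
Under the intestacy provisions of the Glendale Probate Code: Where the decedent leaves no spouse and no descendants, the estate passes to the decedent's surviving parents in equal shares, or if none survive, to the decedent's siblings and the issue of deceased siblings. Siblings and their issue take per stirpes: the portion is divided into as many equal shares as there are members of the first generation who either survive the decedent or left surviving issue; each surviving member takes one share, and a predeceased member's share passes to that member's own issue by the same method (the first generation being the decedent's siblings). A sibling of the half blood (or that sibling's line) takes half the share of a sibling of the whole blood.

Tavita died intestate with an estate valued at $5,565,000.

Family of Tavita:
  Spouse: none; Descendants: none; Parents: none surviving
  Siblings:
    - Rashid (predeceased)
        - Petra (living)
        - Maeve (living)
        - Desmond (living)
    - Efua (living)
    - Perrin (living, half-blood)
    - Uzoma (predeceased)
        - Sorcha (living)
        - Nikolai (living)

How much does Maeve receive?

The entire $5,565,000 passes to the siblings and their issue.
Counting each half-blood sibling's line as half a unit, there are 7/2 units in $5,565,000, so one unit is $1,590,000. Whole-blood lines (Rashid, Efua, and Uzoma) take $1,590,000 each; half-blood lines (Perrin) take $795,000 each.
Rashid's share ($1,590,000) is divided into 3 shares of $530,000: Petra, Maeve, and Desmond each take $530,000.
Uzoma's share ($1,590,000) is divided into 2 shares of $795,000: Sorcha and Nikolai each take $795,000.

Maeve receives $530,000.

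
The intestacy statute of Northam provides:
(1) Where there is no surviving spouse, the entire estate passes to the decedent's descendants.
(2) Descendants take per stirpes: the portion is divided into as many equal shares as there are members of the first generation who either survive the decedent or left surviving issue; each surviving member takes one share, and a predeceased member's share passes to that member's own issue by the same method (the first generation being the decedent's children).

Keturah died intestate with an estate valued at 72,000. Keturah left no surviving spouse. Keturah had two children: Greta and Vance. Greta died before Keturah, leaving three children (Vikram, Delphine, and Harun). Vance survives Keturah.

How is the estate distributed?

The entire 72,000 passes to the descendants.
That amount (72,000) is divided into 2 shares of 36,000: Vance takes 36,000; Greta's 36,000 share passes to Greta's issue.
Greta's share (36,000) is divided into 3 shares of 12,000: Vikram, Delphine, and Harun each take 12,000.

Vikram: 12,000; Delphine: 12,000; Harun: 12,000; Vance: 36,000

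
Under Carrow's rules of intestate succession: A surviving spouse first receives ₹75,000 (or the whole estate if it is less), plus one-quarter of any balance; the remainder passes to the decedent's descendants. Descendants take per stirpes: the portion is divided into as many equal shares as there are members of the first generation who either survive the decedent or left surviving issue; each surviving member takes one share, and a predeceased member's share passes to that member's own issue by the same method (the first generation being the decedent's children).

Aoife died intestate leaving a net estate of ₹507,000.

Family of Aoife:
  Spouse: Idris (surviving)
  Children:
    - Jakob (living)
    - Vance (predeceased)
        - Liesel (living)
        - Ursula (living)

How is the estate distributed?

Idris: ₹183,000; Jakob: ₹162,000; Liesel: ₹81,000; Ursula: ₹81,000

Idris first takes ₹75,000, leaving a balance of ₹432,000. Idris then takes one-quarter of the balance (₹108,000), for a total of ₹183,000. The remaining ₹324,000 passes to the descendants.
The descendants' portion (₹324,000) is divided into 2 shares of ₹162,000: Jakob takes ₹162,000; Vance's ₹162,000 share passes to Vance's issue.
Vance's share (₹162,000) is divided into 2 shares of ₹81,000: Liesel and Ursula each take ₹81,000.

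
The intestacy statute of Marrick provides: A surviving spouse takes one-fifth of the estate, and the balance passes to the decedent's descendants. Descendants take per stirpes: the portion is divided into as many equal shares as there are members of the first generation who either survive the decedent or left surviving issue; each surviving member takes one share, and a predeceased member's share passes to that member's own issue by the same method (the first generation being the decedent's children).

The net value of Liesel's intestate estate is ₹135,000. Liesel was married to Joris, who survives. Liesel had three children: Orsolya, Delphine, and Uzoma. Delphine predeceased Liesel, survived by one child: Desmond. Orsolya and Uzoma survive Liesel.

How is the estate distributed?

Joris takes one-fifth of ₹135,000 = ₹27,000. The remaining ₹108,000 passes to the descendants.
The descendants' portion (₹108,000) is divided into 3 shares of ₹36,000: Orsolya and Uzoma each take ₹36,000; Delphine's ₹36,000 share passes to Delphine's issue.
Delphine's share (₹36,000) passes entirely to Desmond.

Joris: ₹27,000; Orsolya: ₹36,000; Desmond: ₹36,000; Uzoma: ₹36,000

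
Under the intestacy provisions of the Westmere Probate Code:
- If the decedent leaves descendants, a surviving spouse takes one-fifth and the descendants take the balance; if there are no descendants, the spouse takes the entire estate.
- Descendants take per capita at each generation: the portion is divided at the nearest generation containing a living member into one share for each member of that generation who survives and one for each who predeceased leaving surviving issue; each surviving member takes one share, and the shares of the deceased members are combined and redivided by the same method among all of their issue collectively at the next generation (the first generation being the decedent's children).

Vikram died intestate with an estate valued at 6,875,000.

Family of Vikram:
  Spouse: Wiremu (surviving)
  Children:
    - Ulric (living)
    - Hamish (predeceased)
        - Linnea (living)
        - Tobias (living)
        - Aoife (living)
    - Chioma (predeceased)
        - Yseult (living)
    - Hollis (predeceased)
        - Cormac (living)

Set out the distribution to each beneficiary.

Wiremu: 1,375,000; Ulric: 1,375,000; Linnea: 825,000; Tobias: 825,000; Aoife: 825,000; Yseult: 825,000; Cormac: 825,000

Wiremu takes one-fifth of 6,875,000 = 1,375,000. The remaining 5,500,000 passes to the descendants.
The descendants' portion (5,500,000) is divided at the children's generation into 4 shares of 1,375,000. Ulric takes 1,375,000. The 3 shares of the deceased (Hamish, Chioma, and Hollis) are combined into a pool of 4,125,000.
That pool (4,125,000) is divided at the grandchildren's generation equally among Linnea, Tobias, Aoife, Yseult, and Cormac: 825,000 each.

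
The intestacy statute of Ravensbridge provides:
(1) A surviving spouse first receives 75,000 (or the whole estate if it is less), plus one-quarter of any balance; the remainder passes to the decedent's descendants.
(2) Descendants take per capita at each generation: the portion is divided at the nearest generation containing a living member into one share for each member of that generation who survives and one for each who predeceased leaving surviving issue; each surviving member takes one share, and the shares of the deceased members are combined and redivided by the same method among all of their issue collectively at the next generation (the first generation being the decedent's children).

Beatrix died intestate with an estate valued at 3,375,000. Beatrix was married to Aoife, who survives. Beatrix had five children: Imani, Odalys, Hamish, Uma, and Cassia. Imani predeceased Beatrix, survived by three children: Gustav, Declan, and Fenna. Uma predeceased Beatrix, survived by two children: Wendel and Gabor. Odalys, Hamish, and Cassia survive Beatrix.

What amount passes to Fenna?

Fenna receives 198,000.

Aoife first takes 75,000, leaving a balance of 3,300,000. Aoife then takes one-quarter of the balance (825,000), for a total of 900,000. The remaining 2,475,000 passes to the descendants.
The descendants' portion (2,475,000) is divided at the children's generation into 5 shares of 495,000. Odalys, Hamish, and Cassia each take 495,000. The 2 shares of the deceased (Imani and Uma) are combined into a pool of 990,000.
That pool (990,000) is divided at the grandchildren's generation equally among Gustav, Declan, Fenna, Wendel, and Gabor: 198,000 each.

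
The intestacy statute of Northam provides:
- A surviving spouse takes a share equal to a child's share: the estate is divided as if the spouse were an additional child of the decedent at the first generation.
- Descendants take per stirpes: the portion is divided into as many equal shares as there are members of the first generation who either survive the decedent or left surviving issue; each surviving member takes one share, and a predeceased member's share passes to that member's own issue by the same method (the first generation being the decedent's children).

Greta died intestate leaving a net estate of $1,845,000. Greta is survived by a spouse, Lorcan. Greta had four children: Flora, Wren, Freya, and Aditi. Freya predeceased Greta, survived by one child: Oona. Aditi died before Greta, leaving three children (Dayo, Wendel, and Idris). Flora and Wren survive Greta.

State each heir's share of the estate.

The spouse counts as an additional share at the children's level, so there are 5 primary shares of $369,000. Lorcan takes one such share ($369,000).
The children's combined portion ($1,476,000) is divided into 4 shares of $369,000: Flora and Wren each take $369,000; Freya's $369,000 share passes to Freya's issue; Aditi's $369,000 share passes to Aditi's issue.
Freya's share ($369,000) passes entirely to Oona.
Aditi's share ($369,000) is divided into 3 shares of $123,000: Dayo, Wendel, and Idris each take $123,000.

Lorcan: $369,000; Flora: $369,000; Wren: $369,000; Oona: $369,000; Dayo: $123,000; Wendel: $123,000; Idris: $123,000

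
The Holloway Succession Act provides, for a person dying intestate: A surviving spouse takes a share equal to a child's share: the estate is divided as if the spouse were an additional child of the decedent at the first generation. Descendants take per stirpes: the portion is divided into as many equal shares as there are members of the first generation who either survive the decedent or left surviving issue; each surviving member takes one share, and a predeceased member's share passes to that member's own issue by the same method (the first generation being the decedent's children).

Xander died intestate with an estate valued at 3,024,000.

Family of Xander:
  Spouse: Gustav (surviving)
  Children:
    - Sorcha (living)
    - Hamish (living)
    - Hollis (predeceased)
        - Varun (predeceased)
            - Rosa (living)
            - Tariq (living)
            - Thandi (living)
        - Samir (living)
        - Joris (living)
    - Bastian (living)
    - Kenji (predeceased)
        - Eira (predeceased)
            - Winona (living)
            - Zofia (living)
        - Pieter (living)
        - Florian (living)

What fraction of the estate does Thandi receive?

Thandi receives 1/54 of the estate.

The spouse counts as an additional share at the children's level, so there are 6 primary shares of 504,000. Gustav takes one such share (504,000).
The children's combined portion (2,520,000) is divided into 5 shares of 504,000: Sorcha, Hamish, and Bastian each take 504,000; Hollis's 504,000 share passes to Hollis's issue; Kenji's 504,000 share passes to Kenji's issue.
Hollis's share (504,000) is divided into 3 shares of 168,000: Samir and Joris each take 168,000; Varun's 168,000 share passes to Varun's issue.
Varun's share (168,000) is divided into 3 shares of 56,000: Rosa, Tariq, and Thandi each take 56,000.
Kenji's share (504,000) is divided into 3 shares of 168,000: Pieter and Florian each take 168,000; Eira's 168,000 share passes to Eira's issue.
Eira's share (168,000) is divided into 2 shares of 84,000: Winona and Zofia each take 84,000.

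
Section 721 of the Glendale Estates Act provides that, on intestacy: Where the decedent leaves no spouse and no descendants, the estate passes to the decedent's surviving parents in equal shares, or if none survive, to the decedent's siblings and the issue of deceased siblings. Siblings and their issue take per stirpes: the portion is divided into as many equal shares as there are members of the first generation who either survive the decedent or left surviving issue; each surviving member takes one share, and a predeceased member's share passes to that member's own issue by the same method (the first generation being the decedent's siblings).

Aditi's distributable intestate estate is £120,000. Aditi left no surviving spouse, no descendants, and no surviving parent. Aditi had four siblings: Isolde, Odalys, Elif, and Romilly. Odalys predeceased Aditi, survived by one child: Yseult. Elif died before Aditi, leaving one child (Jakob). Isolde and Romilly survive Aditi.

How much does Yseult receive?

Yseult receives £30,000.

The entire £120,000 passes to the siblings and their issue.
That amount (£120,000) is divided into 4 shares of £30,000: Isolde and Romilly each take £30,000; Odalys's £30,000 share passes to Odalys's issue; Elif's £30,000 share passes to Elif's issue.
Odalys's share (£30,000) passes entirely to Yseult.
Elif's share (£30,000) passes entirely to Jakob.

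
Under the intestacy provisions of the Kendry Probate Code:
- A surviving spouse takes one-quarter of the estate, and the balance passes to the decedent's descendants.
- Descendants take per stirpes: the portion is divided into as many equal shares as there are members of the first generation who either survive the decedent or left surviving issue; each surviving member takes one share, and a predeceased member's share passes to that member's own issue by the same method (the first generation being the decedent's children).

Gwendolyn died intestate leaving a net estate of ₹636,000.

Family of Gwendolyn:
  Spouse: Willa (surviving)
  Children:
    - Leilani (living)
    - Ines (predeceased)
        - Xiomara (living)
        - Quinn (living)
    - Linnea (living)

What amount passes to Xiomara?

Xiomara receives ₹79,500.

Willa takes one-quarter of ₹636,000 = ₹159,000. The remaining ₹477,000 passes to the descendants.
The descendants' portion (₹477,000) is divided into 3 shares of ₹159,000: Leilani and Linnea each take ₹159,000; Ines's ₹159,000 share passes to Ines's issue.
Ines's share (₹159,000) is divided into 2 shares of ₹79,500: Xiomara and Quinn each take ₹79,500.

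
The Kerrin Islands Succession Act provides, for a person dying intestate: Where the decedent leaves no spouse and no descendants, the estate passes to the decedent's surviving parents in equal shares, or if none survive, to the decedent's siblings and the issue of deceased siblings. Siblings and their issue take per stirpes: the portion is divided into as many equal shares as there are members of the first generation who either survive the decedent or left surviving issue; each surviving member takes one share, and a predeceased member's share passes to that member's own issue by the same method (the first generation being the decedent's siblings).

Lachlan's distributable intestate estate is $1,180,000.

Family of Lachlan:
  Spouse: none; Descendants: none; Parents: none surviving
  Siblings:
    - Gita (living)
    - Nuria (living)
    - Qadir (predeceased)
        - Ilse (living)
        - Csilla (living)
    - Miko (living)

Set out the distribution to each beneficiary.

The entire $1,180,000 passes to the siblings and their issue.
That amount ($1,180,000) is divided into 4 shares of $295,000: Gita, Nuria, and Miko each take $295,000; Qadir's $295,000 share passes to Qadir's issue.
Qadir's share ($295,000) is divided into 2 shares of $147,500: Ilse and Csilla each take $147,500.

Gita: $295,000; Nuria: $295,000; Ilse: $147,500; Csilla: $147,500; Miko: $295,000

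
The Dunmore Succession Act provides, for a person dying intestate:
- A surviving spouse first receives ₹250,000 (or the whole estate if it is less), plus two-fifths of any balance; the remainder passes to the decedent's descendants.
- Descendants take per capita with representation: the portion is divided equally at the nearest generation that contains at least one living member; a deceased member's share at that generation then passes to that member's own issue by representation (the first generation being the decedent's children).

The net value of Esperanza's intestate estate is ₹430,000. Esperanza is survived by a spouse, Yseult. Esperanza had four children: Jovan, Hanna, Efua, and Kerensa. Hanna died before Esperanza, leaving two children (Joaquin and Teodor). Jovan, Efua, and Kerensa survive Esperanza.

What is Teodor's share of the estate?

Teodor receives ₹13,500.

Yseult first takes ₹250,000, leaving a balance of ₹180,000. Yseult then takes two-fifths of the balance (₹72,000), for a total of ₹322,000. The remaining ₹108,000 passes to the descendants.
The descendants' portion (₹108,000) is divided into 4 shares of ₹27,000: Jovan, Efua, and Kerensa each take ₹27,000; Hanna's ₹27,000 share passes to Hanna's issue.
Hanna's share (₹27,000) is divided into 2 shares of ₹13,500: Joaquin and Teodor each take ₹13,500.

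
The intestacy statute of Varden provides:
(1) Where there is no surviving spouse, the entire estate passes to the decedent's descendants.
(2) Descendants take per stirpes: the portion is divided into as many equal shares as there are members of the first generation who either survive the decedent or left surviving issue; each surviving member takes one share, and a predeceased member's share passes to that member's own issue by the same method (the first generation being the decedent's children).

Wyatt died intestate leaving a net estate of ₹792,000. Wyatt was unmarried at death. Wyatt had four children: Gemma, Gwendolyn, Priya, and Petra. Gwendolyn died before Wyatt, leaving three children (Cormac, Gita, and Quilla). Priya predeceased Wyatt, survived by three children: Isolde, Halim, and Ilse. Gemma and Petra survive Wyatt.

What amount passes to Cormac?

The entire ₹792,000 passes to the descendants.
That amount (₹792,000) is divided into 4 shares of ₹198,000: Gemma and Petra each take ₹198,000; Gwendolyn's ₹198,000 share passes to Gwendolyn's issue; Priya's ₹198,000 share passes to Priya's issue.
Gwendolyn's share (₹198,000) is divided into 3 shares of ₹66,000: Cormac, Gita, and Quilla each take ₹66,000.
Priya's share (₹198,000) is divided into 3 shares of ₹66,000: Isolde, Halim, and Ilse each take ₹66,000.

Cormac receives ₹66,000.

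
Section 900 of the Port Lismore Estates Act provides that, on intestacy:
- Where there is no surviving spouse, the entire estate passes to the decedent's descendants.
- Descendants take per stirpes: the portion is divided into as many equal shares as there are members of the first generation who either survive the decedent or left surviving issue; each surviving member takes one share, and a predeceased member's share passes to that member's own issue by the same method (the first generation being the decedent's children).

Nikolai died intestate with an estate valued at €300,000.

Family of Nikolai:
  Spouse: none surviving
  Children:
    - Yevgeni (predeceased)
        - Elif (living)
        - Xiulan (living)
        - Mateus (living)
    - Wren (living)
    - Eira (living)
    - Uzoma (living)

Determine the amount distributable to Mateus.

Mateus receives €25,000.

The entire €300,000 passes to the descendants.
That amount (€300,000) is divided into 4 shares of €75,000: Wren, Eira, and Uzoma each take €75,000; Yevgeni's €75,000 share passes to Yevgeni's issue.
Yevgeni's share (€75,000) is divided into 3 shares of €25,000: Elif, Xiulan, and Mateus each take €25,000.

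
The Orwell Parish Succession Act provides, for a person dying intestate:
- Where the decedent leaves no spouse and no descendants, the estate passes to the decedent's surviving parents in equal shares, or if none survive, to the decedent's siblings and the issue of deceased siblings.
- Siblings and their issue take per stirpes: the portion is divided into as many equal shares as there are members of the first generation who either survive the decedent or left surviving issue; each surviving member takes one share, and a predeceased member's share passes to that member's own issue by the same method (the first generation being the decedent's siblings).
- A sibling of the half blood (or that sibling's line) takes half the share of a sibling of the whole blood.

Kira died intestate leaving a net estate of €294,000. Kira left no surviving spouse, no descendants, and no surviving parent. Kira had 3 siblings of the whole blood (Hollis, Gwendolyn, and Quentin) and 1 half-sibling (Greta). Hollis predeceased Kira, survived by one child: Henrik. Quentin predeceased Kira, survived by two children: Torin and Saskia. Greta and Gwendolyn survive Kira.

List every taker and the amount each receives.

Henrik: €84,000; Greta: €42,000; Gwendolyn: €84,000; Torin: €42,000; Saskia: €42,000

The entire €294,000 passes to the siblings and their issue.
Counting each half-blood sibling's line as half a unit, there are 7/2 units in €294,000, so one unit is €84,000. Whole-blood lines (Hollis, Gwendolyn, and Quentin) take €84,000 each; half-blood lines (Greta) take €42,000 each.
Hollis's share (€84,000) passes entirely to Henrik.
Quentin's share (€84,000) is divided into 2 shares of €42,000: Torin and Saskia each take €42,000.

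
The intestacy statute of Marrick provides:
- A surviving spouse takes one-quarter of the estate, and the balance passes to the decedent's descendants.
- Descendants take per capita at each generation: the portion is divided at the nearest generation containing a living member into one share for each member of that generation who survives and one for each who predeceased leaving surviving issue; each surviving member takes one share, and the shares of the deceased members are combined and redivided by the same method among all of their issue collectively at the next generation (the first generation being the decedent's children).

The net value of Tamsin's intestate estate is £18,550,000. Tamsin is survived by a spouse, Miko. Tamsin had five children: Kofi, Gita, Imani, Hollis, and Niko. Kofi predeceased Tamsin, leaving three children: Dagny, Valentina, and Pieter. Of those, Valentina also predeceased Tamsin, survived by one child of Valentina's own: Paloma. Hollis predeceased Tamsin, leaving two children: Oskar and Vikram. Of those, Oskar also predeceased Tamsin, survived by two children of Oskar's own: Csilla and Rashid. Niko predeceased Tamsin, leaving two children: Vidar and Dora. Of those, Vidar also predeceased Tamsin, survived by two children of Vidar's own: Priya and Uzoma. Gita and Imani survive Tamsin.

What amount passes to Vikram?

Miko takes one-quarter of £18,550,000 = £4,637,500. The remaining £13,912,500 passes to the descendants.
The descendants' portion (£13,912,500) is divided at the children's generation into 5 shares of £2,782,500. Gita and Imani each take £2,782,500. The 3 shares of the deceased (Kofi, Hollis, and Niko) are combined into a pool of £8,347,500.
That pool (£8,347,500) is divided at the grandchildren's generation into 7 shares of £1,192,500. Dagny, Pieter, Vikram, and Dora each take £1,192,500. The 3 shares of the deceased (Valentina, Oskar, and Vidar) are combined into a pool of £3,577,500.
That pool (£3,577,500) is divided at the great-grandchildren's generation equally among Paloma, Csilla, Rashid, Priya, and Uzoma: £715,500 each.

Vikram receives £1,192,500.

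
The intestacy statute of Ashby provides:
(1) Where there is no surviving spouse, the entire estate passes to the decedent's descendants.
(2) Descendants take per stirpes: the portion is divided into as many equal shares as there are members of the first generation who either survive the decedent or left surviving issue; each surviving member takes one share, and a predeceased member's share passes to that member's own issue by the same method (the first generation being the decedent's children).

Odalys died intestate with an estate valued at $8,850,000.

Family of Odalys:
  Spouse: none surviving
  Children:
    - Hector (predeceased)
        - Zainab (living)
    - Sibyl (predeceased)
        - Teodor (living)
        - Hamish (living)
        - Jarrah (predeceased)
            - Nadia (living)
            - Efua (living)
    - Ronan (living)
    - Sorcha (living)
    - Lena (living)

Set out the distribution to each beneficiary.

Zainab: $1,770,000; Teodor: $590,000; Hamish: $590,000; Nadia: $295,000; Efua: $295,000; Ronan: $1,770,000; Sorcha: $1,770,000; Lena: $1,770,000

The entire $8,850,000 passes to the descendants.
That amount ($8,850,000) is divided into 5 shares of $1,770,000: Ronan, Sorcha, and Lena each take $1,770,000; Hector's $1,770,000 share passes to Hector's issue; Sibyl's $1,770,000 share passes to Sibyl's issue.
Hector's share ($1,770,000) passes entirely to Zainab.
Sibyl's share ($1,770,000) is divided into 3 shares of $590,000: Teodor and Hamish each take $590,000; Jarrah's $590,000 share passes to Jarrah's issue.
Jarrah's share ($590,000) is divided into 2 shares of $295,000: Nadia and Efua each take $295,000.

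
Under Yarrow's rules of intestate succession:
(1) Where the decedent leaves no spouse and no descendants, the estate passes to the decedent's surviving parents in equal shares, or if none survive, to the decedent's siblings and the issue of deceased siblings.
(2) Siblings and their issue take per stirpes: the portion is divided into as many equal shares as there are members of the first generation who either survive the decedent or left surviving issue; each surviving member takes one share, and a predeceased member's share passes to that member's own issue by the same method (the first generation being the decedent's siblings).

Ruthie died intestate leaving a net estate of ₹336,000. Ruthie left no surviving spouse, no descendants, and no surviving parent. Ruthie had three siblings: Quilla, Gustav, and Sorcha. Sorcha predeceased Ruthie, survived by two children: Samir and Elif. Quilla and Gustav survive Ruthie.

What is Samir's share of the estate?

The entire ₹336,000 passes to the siblings and their issue.
That amount (₹336,000) is divided into 3 shares of ₹112,000: Quilla and Gustav each take ₹112,000; Sorcha's ₹112,000 share passes to Sorcha's issue.
Sorcha's share (₹112,000) is divided into 2 shares of ₹56,000: Samir and Elif each take ₹56,000.

Samir receives ₹56,000.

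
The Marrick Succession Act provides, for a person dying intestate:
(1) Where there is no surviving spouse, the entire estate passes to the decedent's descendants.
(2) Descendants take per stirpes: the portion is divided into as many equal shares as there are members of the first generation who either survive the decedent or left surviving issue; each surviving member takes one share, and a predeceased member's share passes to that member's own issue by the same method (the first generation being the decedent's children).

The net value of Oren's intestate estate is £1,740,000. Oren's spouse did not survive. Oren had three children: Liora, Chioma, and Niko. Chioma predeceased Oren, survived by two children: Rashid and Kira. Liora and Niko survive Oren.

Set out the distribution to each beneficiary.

The entire £1,740,000 passes to the descendants.
That amount (£1,740,000) is divided into 3 shares of £580,000: Liora and Niko each take £580,000; Chioma's £580,000 share passes to Chioma's issue.
Chioma's share (£580,000) is divided into 2 shares of £290,000: Rashid and Kira each take £290,000.

Liora: £580,000; Rashid: £290,000; Kira: £290,000; Niko: £580,000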